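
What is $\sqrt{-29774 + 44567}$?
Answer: $\sqrt{14793} \approx 121.63$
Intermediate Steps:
$\sqrt{-29774 + 44567} = \sqrt{14793}$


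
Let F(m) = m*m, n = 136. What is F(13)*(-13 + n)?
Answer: 20787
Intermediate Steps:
F(m) = m²
F(13)*(-13 + n) = 13²*(-13 + 136) = 169*123 = 20787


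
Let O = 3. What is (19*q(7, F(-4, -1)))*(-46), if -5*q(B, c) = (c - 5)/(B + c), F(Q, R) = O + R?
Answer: -874/15 ≈ -58.267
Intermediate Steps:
F(Q, R) = 3 + R
q(B, c) = -(-5 + c)/(5*(B + c)) (q(B, c) = -(c - 5)/(5*(B + c)) = -(-5 + c)/(5*(B + c)))
(19*q(7, F(-4, -1)))*(-46) = (19*((1 - (3 - 1)/5)/(7 + (3 - 1))))*(-46) = (19*((1 - 1/5*2)/(7 + 2)))*(-46) = (19*((1 - 2/5)/9))*(-46) = (19*((1/9)*(3/5)))*(-46) = (19*(1/15))*(-46) = (19/15)*(-46) = -874/15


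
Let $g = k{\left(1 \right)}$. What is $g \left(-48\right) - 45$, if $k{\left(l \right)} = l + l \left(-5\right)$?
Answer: $147$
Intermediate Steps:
$k{\left(l \right)} = - 4 l$ ($k{\left(l \right)} = l - 5 l = - 4 l$)
$g = -4$ ($g = \left(-4\right) 1 = -4$)
$g \left(-48\right) - 45 = \left(-4\right) \left(-48\right) - 45 = 192 - 45 = 147$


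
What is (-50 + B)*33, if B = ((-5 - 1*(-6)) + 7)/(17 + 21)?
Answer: -31218/19 ≈ -1643.1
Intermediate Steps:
B = 4/19 (B = ((-5 + 6) + 7)/38 = (1 + 7)*(1/38) = 8*(1/38) = 4/19 ≈ 0.21053)
(-50 + B)*33 = (-50 + 4/19)*33 = -946/19*33 = -31218/19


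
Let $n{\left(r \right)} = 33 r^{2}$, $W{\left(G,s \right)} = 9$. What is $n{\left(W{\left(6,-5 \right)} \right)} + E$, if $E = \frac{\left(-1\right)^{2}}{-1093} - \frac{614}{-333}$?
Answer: $\frac{973559906}{363969} \approx 2674.8$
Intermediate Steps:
$E = \frac{670769}{363969}$ ($E = 1 \left(- \frac{1}{1093}\right) - - \frac{614}{333} = - \frac{1}{1093} + \frac{614}{333} = \frac{670769}{363969} \approx 1.8429$)
$n{\left(W{\left(6,-5 \right)} \right)} + E = 33 \cdot 9^{2} + \frac{670769}{363969} = 33 \cdot 81 + \frac{670769}{363969} = 2673 + \frac{670769}{363969} = \frac{973559906}{363969}$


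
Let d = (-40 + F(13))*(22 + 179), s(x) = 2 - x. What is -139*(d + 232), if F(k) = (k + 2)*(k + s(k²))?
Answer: 65624402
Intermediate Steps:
F(k) = (2 + k)*(2 + k - k²) (F(k) = (k + 2)*(k + (2 - k²)) = (2 + k)*(2 + k - k²))
d = -472350 (d = (-40 + (4 - 1*13² - 1*13³ + 4*13))*(22 + 179) = (-40 + (4 - 1*169 - 1*2197 + 52))*201 = (-40 + (4 - 169 - 2197 + 52))*201 = (-40 - 2310)*201 = -2350*201 = -472350)
-139*(d + 232) = -139*(-472350 + 232) = -139*(-472118) = 65624402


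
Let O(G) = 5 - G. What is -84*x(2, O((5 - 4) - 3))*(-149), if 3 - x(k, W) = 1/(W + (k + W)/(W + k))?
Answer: 71967/2 ≈ 35984.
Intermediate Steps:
x(k, W) = 3 - 1/(1 + W) (x(k, W) = 3 - 1/(W + (k + W)/(W + k)) = 3 - 1/(W + (W + k)/(W + k)) = 3 - 1/(W + 1) = 3 - 1/(1 + W))
-84*x(2, O((5 - 4) - 3))*(-149) = -84*(2 + 3*(5 - ((5 - 4) - 3)))/(1 + (5 - ((5 - 4) - 3)))*(-149) = -84*(2 + 3*(5 - (1 - 3)))/(1 + (5 - (1 - 3)))*(-149) = -84*(2 + 3*(5 - 1*(-2)))/(1 + (5 - 1*(-2)))*(-149) = -84*(2 + 3*(5 + 2))/(1 + (5 + 2))*(-149) = -84*(2 + 3*7)/(1 + 7)*(-149) = -84*(2 + 21)/8*(-149) = -21*23/2*(-149) = -84*23/8*(-149) = -483/2*(-149) = 71967/2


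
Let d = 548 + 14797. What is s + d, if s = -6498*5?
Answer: -17145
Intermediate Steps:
d = 15345
s = -32490
s + d = -32490 + 15345 = -17145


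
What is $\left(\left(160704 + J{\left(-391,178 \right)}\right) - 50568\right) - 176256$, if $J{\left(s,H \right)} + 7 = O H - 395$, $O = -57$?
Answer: $-76668$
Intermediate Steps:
$J{\left(s,H \right)} = -402 - 57 H$ ($J{\left(s,H \right)} = -7 - \left(395 + 57 H\right) = -402 - 57 H$)
$\left(\left(160704 + J{\left(-391,178 \right)}\right) - 50568\right) - 176256 = \left(\left(160704 - 10548\right) - 50568\right) - 176256 = \left(150156 - 50568\right) - 176256 = 99588 - 176256 = -76668$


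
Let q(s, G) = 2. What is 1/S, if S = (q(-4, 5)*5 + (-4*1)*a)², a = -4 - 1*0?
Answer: 1/676 ≈ 0.0014793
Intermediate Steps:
a = -4 (a = -4 + 0 = -4)
S = 676 (S = (2*5 - 4*1*(-4))² = (10 - 4*(-4))² = (10 + 16)² = 26² = 676)
1/S = 1/676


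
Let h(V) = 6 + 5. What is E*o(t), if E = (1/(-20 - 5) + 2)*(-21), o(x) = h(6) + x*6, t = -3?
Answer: 7203/25 ≈ 288.12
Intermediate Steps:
h(V) = 11
o(x) = 11 + 6*x (o(x) = 11 + x*6 = 11 + 6*x)
E = -1029/25 (E = (1/(-25) + 2)*(-21) = (-1/25 + 2)*(-21) = (49/25)*(-21) = -1029/25 ≈ -41.160)
E*o(t) = -1029*(11 + 6*(-3))/25 = -1029*(11 - 18)/25 = -1029/25*(-7) = 7203/25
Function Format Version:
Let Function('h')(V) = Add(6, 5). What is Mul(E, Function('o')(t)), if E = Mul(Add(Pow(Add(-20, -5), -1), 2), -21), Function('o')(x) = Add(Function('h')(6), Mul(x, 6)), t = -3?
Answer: Rational(7203, 25) ≈ 288.12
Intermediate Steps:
Function('h')(V) = 11
Function('o')(x) = Add(11, Mul(6, x)) (Function('o')(x) = Add(11, Mul(x, 6)) = Add(11, Mul(6, x)))
E = Rational(-1029, 25) (E = Mul(Add(Pow(-25, -1), 2), -21) = Mul(Add(Rational(-1, 25), 2), -21) = Mul(Rational(49, 25), -21) = Rational(-1029, 25) ≈ -41.160)
Mul(E, Function('o')(t)) = Mul(Rational(-1029, 25), Add(11, Mul(6, -3))) = Mul(Rational(-1029, 25), Add(11, -18)) = Mul(Rational(-1029, 25), -7) = Rational(7203, 25)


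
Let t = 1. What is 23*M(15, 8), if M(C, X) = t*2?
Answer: 46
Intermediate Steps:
M(C, X) = 2 (M(C, X) = 1*2 = 2)
23*M(15, 8) = 23*2 = 46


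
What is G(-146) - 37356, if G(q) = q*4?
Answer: -37940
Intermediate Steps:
G(q) = 4*q
G(-146) - 37356 = 4*(-146) - 37356 = -584 - 37356 = -37940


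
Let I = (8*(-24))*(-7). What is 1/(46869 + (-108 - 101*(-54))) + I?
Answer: 70176961/52215 ≈ 1344.0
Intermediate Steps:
I = 1344 (I = -192*(-7) = 1344)
1/(46869 + (-108 - 101*(-54))) + I = 1/(46869 + (-108 - 101*(-54))) + 1344 = 1/(46869 + (-108 + 5454)) + 1344 = 1/(46869 + 5346) + 1344 = 1/52215 + 1344 = 70176961/52215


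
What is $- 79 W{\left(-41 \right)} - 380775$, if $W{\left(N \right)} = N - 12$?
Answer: $-376588$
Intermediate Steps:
$W{\left(N \right)} = -12 + N$
$- 79 W{\left(-41 \right)} - 380775 = - 79 \left(-12 - 41\right) - 380775 = \left(-79\right) \left(-53\right) - 380775 = 4187 - 380775 = -376588$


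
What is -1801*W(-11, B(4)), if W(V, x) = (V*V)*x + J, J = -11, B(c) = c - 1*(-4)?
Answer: -1723557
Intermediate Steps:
B(c) = 4 + c (B(c) = c + 4 = 4 + c)
W(V, x) = -11 + x*V² (W(V, x) = (V*V)*x - 11 = V²*x - 11 = x*V² - 11 = -11 + x*V²)
-1801*W(-11, B(4)) = -1801*(-11 + (4 + 4)*(-11)²) = -1801*(-11 + 8*121) = -1801*(-11 + 968) = -1801*957 = -1723557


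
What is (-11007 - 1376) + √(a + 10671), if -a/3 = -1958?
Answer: -12383 + √16545 ≈ -12254.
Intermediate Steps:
a = 5874 (a = -3*(-1958) = 5874)
(-11007 - 1376) + √(a + 10671) = (-11007 - 1376) + √(5874 + 10671) = -12383 + √16545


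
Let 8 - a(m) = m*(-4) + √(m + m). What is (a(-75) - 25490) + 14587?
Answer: -11195 - 5*I*√6 ≈ -11195.0 - 12.247*I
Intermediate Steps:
a(m) = 8 + 4*m - √2*√m (a(m) = 8 - (m*(-4) + √(m + m)) = 8 - (-4*m + √(2*m)) = 8 - (-4*m + √2*√m) = 8 + (4*m - √2*√m) = 8 + 4*m - √2*√m)
(a(-75) - 25490) + 14587 = ((8 + 4*(-75) - √2*√(-75)) - 25490) + 14587 = ((8 - 300 - √2*5*I*√3) - 25490) + 14587 = ((8 - 300 - 5*I*√6) - 25490) + 14587 = ((-292 - 5*I*√6) - 25490) + 14587 = (-25782 - 5*I*√6) + 14587 = -11195 - 5*I*√6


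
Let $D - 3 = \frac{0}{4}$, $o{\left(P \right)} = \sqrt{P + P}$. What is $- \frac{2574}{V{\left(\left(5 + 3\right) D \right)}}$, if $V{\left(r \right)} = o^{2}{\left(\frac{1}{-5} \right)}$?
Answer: $6435$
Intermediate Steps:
$o{\left(P \right)} = \sqrt{2} \sqrt{P}$ ($o{\left(P \right)} = \sqrt{2 P} = \sqrt{2} \sqrt{P}$)
$D = 3$ ($D = 3 + \frac{0}{4} = 3 + 0 \cdot \frac{1}{4} = 3 + 0 = 3$)
$V{\left(r \right)} = - \frac{2}{5}$ ($V{\left(r \right)} = \left(\sqrt{2} \sqrt{\frac{1}{-5}}\right)^{2} = \left(\sqrt{2} \sqrt{- \frac{1}{5}}\right)^{2} = \left(\sqrt{2} \frac{i \sqrt{5}}{5}\right)^{2} = \left(\frac{i \sqrt{10}}{5}\right)^{2} = - \frac{2}{5}$)
$- \frac{2574}{V{\left(\left(5 + 3\right) D \right)}} = - \frac{2574}{- \frac{2}{5}} = \left(-2574\right) \left(- \frac{5}{2}\right) = 6435$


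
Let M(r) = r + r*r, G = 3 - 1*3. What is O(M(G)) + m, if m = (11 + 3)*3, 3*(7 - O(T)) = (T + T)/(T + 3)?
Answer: 49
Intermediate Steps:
G = 0 (G = 3 - 3 = 0)
M(r) = r + r**2
O(T) = 7 - 2*T/(3*(3 + T)) (O(T) = 7 - (T + T)/(3*(T + 3)) = 7 - 2*T/(3*(3 + T)))
m = 42 (m = 14*3 = 42)
O(M(G)) + m = (63 + 19*(0*(1 + 0)))/(3*(3 + 0*(1 + 0))) + 42 = (63 + 19*(0*1))/(3*(3 + 0*1)) + 42 = (63 + 19*0)/(3*(3 + 0)) + 42 = (1/3)*(63 + 0)/3 + 42 = (1/3)*(1/3)*63 + 42 = 7 + 42 = 49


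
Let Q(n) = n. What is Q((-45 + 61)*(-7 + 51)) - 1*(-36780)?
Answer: 37484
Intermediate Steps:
Q((-45 + 61)*(-7 + 51)) - 1*(-36780) = (-45 + 61)*(-7 + 51) - 1*(-36780) = 16*44 + 36780 = 704 + 36780 = 37484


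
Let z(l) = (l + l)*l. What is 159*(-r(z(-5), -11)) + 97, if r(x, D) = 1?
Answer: -62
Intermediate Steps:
z(l) = 2*l**2 (z(l) = (2*l)*l = 2*l**2)
159*(-r(z(-5), -11)) + 97 = 159*(-1*1) + 97 = 159*(-1) + 97 = -159 + 97 = -62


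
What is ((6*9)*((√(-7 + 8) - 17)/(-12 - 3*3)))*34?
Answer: 9792/7 ≈ 1398.9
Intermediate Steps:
((6*9)*((√(-7 + 8) - 17)/(-12 - 3*3)))*34 = (54*((√1 - 17)/(-12 - 9)))*34 = (54*((1 - 17)/(-21)))*34 = (54*(-16*(-1/21)))*34 = (54*(16/21))*34 = (288/7)*34 = 9792/7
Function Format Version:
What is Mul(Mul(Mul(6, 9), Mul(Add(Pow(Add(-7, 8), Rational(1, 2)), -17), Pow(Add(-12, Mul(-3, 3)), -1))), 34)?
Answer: Rational(9792, 7) ≈ 1398.9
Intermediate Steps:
Mul(Mul(Mul(6, 9), Mul(Add(Pow(Add(-7, 8), Rational(1, 2)), -17), Pow(Add(-12, Mul(-3, 3)), -1))), 34) = Mul(Mul(54, Mul(Add(Pow(1, Rational(1, 2)), -17), Pow(Add(-12, -9), -1))), 34) = Mul(Mul(54, Mul(Add(1, -17), Pow(-21, -1))), 34) = Mul(Mul(54, Mul(-16, Rational(-1, 21))), 34) = Mul(Mul(54, Rational(16, 21)), 34) = Mul(Rational(288, 7), 34) = Rational(9792, 7)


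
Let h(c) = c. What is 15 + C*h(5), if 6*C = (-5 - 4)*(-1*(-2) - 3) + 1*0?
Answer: 45/2 ≈ 22.500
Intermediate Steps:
C = 3/2 (C = ((-5 - 4)*(-1*(-2) - 3) + 1*0)/6 = (-9*(2 - 3) + 0)/6 = (-9*(-1) + 0)/6 = (9 + 0)/6 = (⅙)*9 = 3/2 ≈ 1.5000)
15 + C*h(5) = 15 + (3/2)*5 = 15 + 15/2 = 45/2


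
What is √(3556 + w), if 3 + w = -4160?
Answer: I*√607 ≈ 24.637*I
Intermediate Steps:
w = -4163 (w = -3 - 4160 = -4163)
√(3556 + w) = √(3556 - 4163) = √(-607) = I*√607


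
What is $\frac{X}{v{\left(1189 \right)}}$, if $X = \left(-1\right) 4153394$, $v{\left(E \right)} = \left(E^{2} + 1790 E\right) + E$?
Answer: $- \frac{2076697}{1771610} \approx -1.1722$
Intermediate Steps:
$v{\left(E \right)} = E^{2} + 1791 E$
$X = -4153394$
$\frac{X}{v{\left(1189 \right)}} = - \frac{4153394}{1189 \left(1791 + 1189\right)} = - \frac{4153394}{1189 \cdot 2980} = - \frac{4153394}{3543220} = \left(-4153394\right) \frac{1}{3543220} = - \frac{2076697}{1771610}$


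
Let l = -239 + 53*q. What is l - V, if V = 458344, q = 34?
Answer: -456781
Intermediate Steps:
l = 1563 (l = -239 + 53*34 = -239 + 1802 = 1563)
l - V = 1563 - 1*458344 = 1563 - 458344 = -456781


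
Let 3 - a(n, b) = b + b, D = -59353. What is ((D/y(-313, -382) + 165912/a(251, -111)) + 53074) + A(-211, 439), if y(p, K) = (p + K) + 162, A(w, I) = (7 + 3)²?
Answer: 2159559157/39975 ≈ 54023.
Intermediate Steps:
A(w, I) = 100 (A(w, I) = 10² = 100)
y(p, K) = 162 + K + p (y(p, K) = (K + p) + 162 = 162 + K + p)
a(n, b) = 3 - 2*b (a(n, b) = 3 - (b + b) = 3 - 2*b)
((D/y(-313, -382) + 165912/a(251, -111)) + 53074) + A(-211, 439) = ((-59353/(162 - 382 - 313) + 165912/(3 - 2*(-111))) + 53074) + 100 = ((-59353/(-533) + 165912/(3 + 222)) + 53074) + 100 = ((-59353*(-1/533) + 165912/225) + 53074) + 100 = ((59353/533 + 165912*(1/225)) + 53074) + 100 = ((59353/533 + 55304/75) + 53074) + 100 = (33928507/39975 + 53074) + 100 = 2155561657/39975 + 100 = 2159559157/39975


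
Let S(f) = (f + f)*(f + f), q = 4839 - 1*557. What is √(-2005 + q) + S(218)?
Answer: 190096 + 3*√253 ≈ 1.9014e+5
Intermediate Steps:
q = 4282 (q = 4839 - 557 = 4282)
S(f) = 4*f² (S(f) = (2*f)*(2*f) = 4*f²)
√(-2005 + q) + S(218) = √(-2005 + 4282) + 4*218² = √2277 + 4*47524 = 3*√253 + 190096 = 190096 + 3*√253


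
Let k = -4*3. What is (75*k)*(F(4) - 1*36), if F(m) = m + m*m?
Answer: 14400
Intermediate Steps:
F(m) = m + m**2
k = -12
(75*k)*(F(4) - 1*36) = (75*(-12))*(4*(1 + 4) - 1*36) = -900*(4*5 - 36) = -900*(20 - 36) = -900*(-16) = 14400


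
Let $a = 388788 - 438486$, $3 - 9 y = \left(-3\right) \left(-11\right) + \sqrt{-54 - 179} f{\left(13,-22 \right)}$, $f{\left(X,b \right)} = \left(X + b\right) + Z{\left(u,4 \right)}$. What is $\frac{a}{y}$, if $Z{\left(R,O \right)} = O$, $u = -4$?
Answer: $\frac{2683692}{1345} + \frac{447282 i \sqrt{233}}{1345} \approx 1995.3 + 5076.2 i$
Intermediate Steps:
$f{\left(X,b \right)} = 4 + X + b$ ($f{\left(X,b \right)} = \left(X + b\right) + 4 = 4 + X + b$)
$y = - \frac{10}{3} + \frac{5 i \sqrt{233}}{9}$ ($y = \frac{1}{3} - \frac{\left(-3\right) \left(-11\right) + \sqrt{-54 - 179} \left(4 + 13 - 22\right)}{9} = \frac{1}{3} - \frac{33 + \sqrt{-233} \left(-5\right)}{9} = \frac{1}{3} - \frac{33 + i \sqrt{233} \left(-5\right)}{9} = \frac{1}{3} - \frac{33 - 5 i \sqrt{233}}{9} = \frac{1}{3} - \left(\frac{11}{3} - \frac{5 i \sqrt{233}}{9}\right) = - \frac{10}{3} + \frac{5 i \sqrt{233}}{9} \approx -3.3333 + 8.4802 i$)
$a = -49698$ ($a = 388788 - 438486 = -49698$)
$\frac{a}{y} = - \frac{49698}{- \frac{10}{3} + \frac{5 i \sqrt{233}}{9}}$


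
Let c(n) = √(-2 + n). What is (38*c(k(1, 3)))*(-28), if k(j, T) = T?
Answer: -1064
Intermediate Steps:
(38*c(k(1, 3)))*(-28) = (38*√(-2 + 3))*(-28) = (38*√1)*(-28) = (38*1)*(-28) = 38*(-28) = -1064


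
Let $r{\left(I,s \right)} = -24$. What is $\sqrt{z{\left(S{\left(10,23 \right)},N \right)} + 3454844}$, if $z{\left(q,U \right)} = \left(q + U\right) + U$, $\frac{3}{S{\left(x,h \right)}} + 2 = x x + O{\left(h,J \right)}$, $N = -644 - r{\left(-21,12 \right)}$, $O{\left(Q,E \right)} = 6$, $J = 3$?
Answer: $\frac{\sqrt{9338545294}}{52} \approx 1858.4$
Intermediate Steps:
$N = -620$ ($N = -644 - -24 = -644 + 24 = -620$)
$S{\left(x,h \right)} = \frac{3}{4 + x^{2}}$ ($S{\left(x,h \right)} = \frac{3}{-2 + \left(x x + 6\right)} = \frac{3}{-2 + \left(x^{2} + 6\right)} = \frac{3}{-2 + \left(6 + x^{2}\right)} = \frac{3}{4 + x^{2}}$)
$z{\left(q,U \right)} = q + 2 U$ ($z{\left(q,U \right)} = \left(U + q\right) + U = q + 2 U$)
$\sqrt{z{\left(S{\left(10,23 \right)},N \right)} + 3454844} = \sqrt{\left(\frac{3}{4 + 10^{2}} + 2 \left(-620\right)\right) + 3454844} = \sqrt{\left(\frac{3}{4 + 100} - 1240\right) + 3454844} = \sqrt{\left(\frac{3}{104} - 1240\right) + 3454844} = \sqrt{- \frac{128957}{104} + 3454844} = \sqrt{\frac{359174819}{104}} = \frac{\sqrt{9338545294}}{52}$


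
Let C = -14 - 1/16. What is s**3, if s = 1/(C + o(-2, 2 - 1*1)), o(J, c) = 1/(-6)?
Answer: -110592/318611987 ≈ -0.00034711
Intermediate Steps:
o(J, c) = -1/6
C = -225/16 (C = -14 - 1*1/16 = -14 - 1/16 = -225/16 ≈ -14.063)
s = -48/683 (s = 1/(-225/16 - 1/6) = 1/(-683/48) = -48/683 ≈ -0.070278)
s**3 = (-48/683)**3 = -110592/318611987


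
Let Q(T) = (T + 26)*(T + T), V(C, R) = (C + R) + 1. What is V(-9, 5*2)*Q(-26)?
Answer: 0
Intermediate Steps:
V(C, R) = 1 + C + R
Q(T) = 2*T*(26 + T) (Q(T) = (26 + T)*(2*T) = 2*T*(26 + T))
V(-9, 5*2)*Q(-26) = (1 - 9 + 5*2)*(2*(-26)*(26 - 26)) = (1 - 9 + 10)*(2*(-26)*0) = 2*0 = 0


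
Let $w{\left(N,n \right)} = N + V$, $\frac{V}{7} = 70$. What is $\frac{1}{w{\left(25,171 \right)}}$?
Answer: $\frac{1}{515} \approx 0.0019417$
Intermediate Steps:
$V = 490$ ($V = 7 \cdot 70 = 490$)
$w{\left(N,n \right)} = 490 + N$ ($w{\left(N,n \right)} = N + 490 = 490 + N$)
$\frac{1}{w{\left(25,171 \right)}} = \frac{1}{490 + 25} = \frac{1}{515}$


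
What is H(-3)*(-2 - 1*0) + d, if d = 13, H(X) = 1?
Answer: 11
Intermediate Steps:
H(-3)*(-2 - 1*0) + d = 1*(-2 - 1*0) + 13 = 1*(-2 + 0) + 13 = 1*(-2) + 13 = -2 + 13 = 11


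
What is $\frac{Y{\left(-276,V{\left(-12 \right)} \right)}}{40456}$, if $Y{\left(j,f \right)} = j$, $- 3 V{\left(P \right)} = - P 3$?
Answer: $- \frac{69}{10114} \approx -0.0068222$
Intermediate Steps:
$V{\left(P \right)} = P$ ($V{\left(P \right)} = - \frac{- P 3}{3} = - \frac{\left(-3\right) P}{3} = P$)
$\frac{Y{\left(-276,V{\left(-12 \right)} \right)}}{40456} = - \frac{276}{40456} = \left(-276\right) \frac{1}{40456} = - \frac{69}{10114}$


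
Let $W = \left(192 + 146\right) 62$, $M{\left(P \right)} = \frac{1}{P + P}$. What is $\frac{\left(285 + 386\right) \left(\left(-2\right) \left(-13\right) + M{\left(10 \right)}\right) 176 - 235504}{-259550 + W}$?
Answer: $- \frac{7102242}{596485} \approx -11.907$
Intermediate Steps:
$M{\left(P \right)} = \frac{1}{2 P}$
$W = 20956$ ($W = 338 \cdot 62 = 20956$)
$\frac{\left(285 + 386\right) \left(\left(-2\right) \left(-13\right) + M{\left(10 \right)}\right) 176 - 235504}{-259550 + W} = \frac{\left(285 + 386\right) \left(\left(-2\right) \left(-13\right) + \frac{1}{2 \cdot 10}\right) 176 - 235504}{-259550 + 20956} = \frac{671 \left(26 + \frac{1}{2} \cdot \frac{1}{10}\right) 176 - 235504}{-238594} = \left(671 \left(26 + \frac{1}{20}\right) 176 - 235504\right) \left(- \frac{1}{238594}\right) = \left(671 \cdot \frac{521}{20} \cdot 176 - 235504\right) \left(- \frac{1}{238594}\right) = \left(\frac{349591}{20} \cdot 176 - 235504\right) \left(- \frac{1}{238594}\right) = \left(\frac{15382004}{5} - 235504\right) \left(- \frac{1}{238594}\right) = \frac{14204484}{5} \left(- \frac{1}{238594}\right) = - \frac{7102242}{596485}$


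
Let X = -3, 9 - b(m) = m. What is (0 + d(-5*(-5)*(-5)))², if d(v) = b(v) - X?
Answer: 18769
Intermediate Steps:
b(m) = 9 - m
d(v) = 12 - v (d(v) = (9 - v) - 1*(-3) = (9 - v) + 3 = 12 - v)
(0 + d(-5*(-5)*(-5)))² = (0 + (12 - (-5*(-5))*(-5)))² = (0 + (12 - 25*(-5)))² = (0 + (12 - 1*(-125)))² = (0 + (12 + 125))² = (0 + 137)² = 137² = 18769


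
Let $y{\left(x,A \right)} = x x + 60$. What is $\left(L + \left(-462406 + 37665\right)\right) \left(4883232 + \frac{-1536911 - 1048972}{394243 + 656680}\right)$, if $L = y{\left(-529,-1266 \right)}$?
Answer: $- \frac{43723772981395560}{61819} \approx -7.0729 \cdot 10^{11}$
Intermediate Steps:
$y{\left(x,A \right)} = 60 + x^{2}$ ($y{\left(x,A \right)} = x^{2} + 60 = 60 + x^{2}$)
$L = 279901$ ($L = 60 + \left(-529\right)^{2} = 60 + 279841 = 279901$)
$\left(L + \left(-462406 + 37665\right)\right) \left(4883232 + \frac{-1536911 - 1048972}{394243 + 656680}\right) = \left(279901 + \left(-462406 + 37665\right)\right) \left(4883232 + \frac{-1536911 - 1048972}{394243 + 656680}\right) = \left(279901 - 424741\right) \left(4883232 - \frac{2585883}{1050923}\right) = - 144840 \left(4883232 - \frac{2585883}{1050923}\right) = \left(-144840\right) \frac{5131898237253}{1050923} = - \frac{43723772981395560}{61819}$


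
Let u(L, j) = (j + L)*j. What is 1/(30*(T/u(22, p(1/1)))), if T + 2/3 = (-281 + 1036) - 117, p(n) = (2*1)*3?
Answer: 21/2390 ≈ 0.0087866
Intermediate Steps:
p(n) = 6 (p(n) = 2*3 = 6)
u(L, j) = j*(L + j) (u(L, j) = (L + j)*j = j*(L + j))
T = 1912/3 (T = -⅔ + ((-281 + 1036) - 117) = -⅔ + (755 - 117) = -⅔ + 638 = 1912/3 ≈ 637.33)
1/(30*(T/u(22, p(1/1)))) = 1/(30*(1912/(3*((6*(22 + 6)))))) = 1/(30*(1912/(3*((6*28))))) = 1/(30*((1912/3)/168)) = 1/(30*((1912/3)*(1/168))) = 1/(30*(239/63)) = 1/(2390/21) = 21/2390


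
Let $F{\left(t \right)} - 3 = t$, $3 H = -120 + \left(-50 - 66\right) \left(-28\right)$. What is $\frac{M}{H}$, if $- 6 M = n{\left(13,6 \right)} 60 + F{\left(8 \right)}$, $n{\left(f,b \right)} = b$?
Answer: $- \frac{371}{6256} \approx -0.059303$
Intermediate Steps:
$H = \frac{3128}{3}$ ($H = \frac{-120 + \left(-50 - 66\right) \left(-28\right)}{3} = \frac{-120 - -3248}{3} = \frac{-120 + 3248}{3} = \frac{1}{3} \cdot 3128 = \frac{3128}{3} \approx 1042.7$)
$F{\left(t \right)} = 3 + t$
$M = - \frac{371}{6}$ ($M = - \frac{6 \cdot 60 + \left(3 + 8\right)}{6} = - \frac{360 + 11}{6} = \left(- \frac{1}{6}\right) 371 = - \frac{371}{6} \approx -61.833$)
$\frac{M}{H} = - \frac{371}{6 \cdot \frac{3128}{3}} = \left(- \frac{371}{6}\right) \frac{3}{3128} = - \frac{371}{6256}$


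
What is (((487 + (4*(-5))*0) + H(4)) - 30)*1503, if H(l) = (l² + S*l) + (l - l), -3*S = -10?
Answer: 730959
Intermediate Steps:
S = 10/3 (S = -⅓*(-10) = 10/3 ≈ 3.3333)
H(l) = l² + 10*l/3 (H(l) = (l² + 10*l/3) + (l - l) = (l² + 10*l/3) + 0 = l² + 10*l/3)
(((487 + (4*(-5))*0) + H(4)) - 30)*1503 = (((487 + (4*(-5))*0) + (⅓)*4*(10 + 3*4)) - 30)*1503 = (((487 - 20*0) + (⅓)*4*(10 + 12)) - 30)*1503 = (((487 + 0) + (⅓)*4*22) - 30)*1503 = ((487 + 88/3) - 30)*1503 = (1549/3 - 30)*1503 = (1459/3)*1503 = 730959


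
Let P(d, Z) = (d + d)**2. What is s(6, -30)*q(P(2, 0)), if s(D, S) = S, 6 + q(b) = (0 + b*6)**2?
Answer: -276300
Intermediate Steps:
P(d, Z) = 4*d**2 (P(d, Z) = (2*d)**2 = 4*d**2)
q(b) = -6 + 36*b**2 (q(b) = -6 + (0 + b*6)**2 = -6 + (0 + 6*b)**2 = -6 + (6*b)**2 = -6 + 36*b**2)
s(6, -30)*q(P(2, 0)) = -30*(-6 + 36*(4*2**2)**2) = -30*(-6 + 36*(4*4)**2) = -30*(-6 + 36*16**2) = -30*(-6 + 36*256) = -30*(-6 + 9216) = -30*9210 = -276300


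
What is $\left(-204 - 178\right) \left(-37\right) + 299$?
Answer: $14433$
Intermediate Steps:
$\left(-204 - 178\right) \left(-37\right) + 299 = \left(-382\right) \left(-37\right) + 299 = 14134 + 299 = 14433$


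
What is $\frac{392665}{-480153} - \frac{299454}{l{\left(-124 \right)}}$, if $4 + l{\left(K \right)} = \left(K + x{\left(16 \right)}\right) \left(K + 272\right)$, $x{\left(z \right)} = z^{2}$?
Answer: $- \frac{75726634621}{4689174198} \approx -16.149$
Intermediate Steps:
$l{\left(K \right)} = -4 + \left(256 + K\right) \left(272 + K\right)$ ($l{\left(K \right)} = -4 + \left(K + 16^{2}\right) \left(K + 272\right) = -4 + \left(K + 256\right) \left(272 + K\right) = -4 + \left(256 + K\right) \left(272 + K\right)$)
$\frac{392665}{-480153} - \frac{299454}{l{\left(-124 \right)}} = \frac{392665}{-480153} - \frac{299454}{69628 + \left(-124\right)^{2} + 528 \left(-124\right)} = 392665 \left(- \frac{1}{480153}\right) - \frac{299454}{69628 + 15376 - 65472} = - \frac{392665}{480153} - \frac{299454}{19532} = - \frac{392665}{480153} - \frac{149727}{9766} = - \frac{75726634621}{4689174198}$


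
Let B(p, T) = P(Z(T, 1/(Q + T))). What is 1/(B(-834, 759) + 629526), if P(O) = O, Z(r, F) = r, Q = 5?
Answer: 1/630285 ≈ 1.5866e-6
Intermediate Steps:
B(p, T) = T
1/(B(-834, 759) + 629526) = 1/(759 + 629526) = 1/630285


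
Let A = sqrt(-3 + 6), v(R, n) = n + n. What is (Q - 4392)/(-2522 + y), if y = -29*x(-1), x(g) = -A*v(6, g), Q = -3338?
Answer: 4873765/1587598 - 112085*sqrt(3)/1587598 ≈ 2.9476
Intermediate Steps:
v(R, n) = 2*n
A = sqrt(3) ≈ 1.7320
x(g) = -2*g*sqrt(3) (x(g) = -sqrt(3)*2*g = -2*g*sqrt(3))
y = -58*sqrt(3) (y = -(-58)*(-1)*sqrt(3) = -58*sqrt(3) ≈ -100.46)
(Q - 4392)/(-2522 + y) = (-3338 - 4392)/(-2522 - 58*sqrt(3)) = -7730/(-2522 - 58*sqrt(3))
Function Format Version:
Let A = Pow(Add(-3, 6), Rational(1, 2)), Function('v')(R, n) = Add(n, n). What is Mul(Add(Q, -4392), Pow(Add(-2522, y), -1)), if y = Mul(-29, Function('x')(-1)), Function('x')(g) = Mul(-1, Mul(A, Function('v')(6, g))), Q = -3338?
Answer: Add(Rational(4873765, 1587598), Mul(Rational(-112085, 1587598), Pow(3, Rational(1, 2)))) ≈ 2.9476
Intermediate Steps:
Function('v')(R, n) = Mul(2, n)
A = Pow(3, Rational(1, 2)) ≈ 1.7320
Function('x')(g) = Mul(-2, g, Pow(3, Rational(1, 2))) (Function('x')(g) = Mul(-1, Mul(Pow(3, Rational(1, 2)), Mul(2, g))) = Mul(-1, Mul(2, g, Pow(3, Rational(1, 2)))) = Mul(-2, g, Pow(3, Rational(1, 2))))
y = Mul(-58, Pow(3, Rational(1, 2))) (y = Mul(-29, Mul(-2, -1, Pow(3, Rational(1, 2)))) = Mul(-29, Mul(2, Pow(3, Rational(1, 2)))) = Mul(-58, Pow(3, Rational(1, 2))) ≈ -100.46)
Mul(Add(Q, -4392), Pow(Add(-2522, y), -1)) = Mul(Add(-3338, -4392), Pow(Add(-2522, Mul(-58, Pow(3, Rational(1, 2)))), -1)) = Mul(-7730, Pow(Add(-2522, Mul(-58, Pow(3, Rational(1, 2)))), -1))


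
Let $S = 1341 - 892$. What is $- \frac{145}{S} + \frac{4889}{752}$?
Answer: $\frac{2086121}{337648} \approx 6.1784$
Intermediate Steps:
$S = 449$
$- \frac{145}{S} + \frac{4889}{752} = - \frac{145}{449} + \frac{4889}{752} = \frac{2086121}{337648}$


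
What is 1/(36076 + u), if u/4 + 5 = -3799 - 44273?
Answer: -1/156232 ≈ -6.4007e-6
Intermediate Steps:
u = -192308 (u = -20 + 4*(-3799 - 44273) = -20 + 4*(-48072) = -20 - 192288 = -192308)
1/(36076 + u) = 1/(36076 - 192308) = 1/(-156232) = -1/156232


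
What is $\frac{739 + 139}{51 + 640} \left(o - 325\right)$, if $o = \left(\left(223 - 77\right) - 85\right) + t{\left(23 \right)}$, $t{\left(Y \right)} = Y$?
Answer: $- \frac{211598}{691} \approx -306.22$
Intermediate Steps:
$o = 84$ ($o = \left(\left(223 - 77\right) - 85\right) + 23 = \left(146 - 85\right) + 23 = 61 + 23 = 84$)
$\frac{739 + 139}{51 + 640} \left(o - 325\right) = \frac{739 + 139}{51 + 640} \left(84 - 325\right) = \frac{878}{691} \left(-241\right) = - \frac{211598}{691}$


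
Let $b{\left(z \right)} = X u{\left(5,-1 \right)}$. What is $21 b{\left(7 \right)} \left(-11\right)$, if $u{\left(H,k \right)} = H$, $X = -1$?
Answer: $1155$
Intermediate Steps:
$b{\left(z \right)} = -5$ ($b{\left(z \right)} = \left(-1\right) 5 = -5$)
$21 b{\left(7 \right)} \left(-11\right) = 21 \left(-5\right) \left(-11\right) = \left(-105\right) \left(-11\right) = 1155$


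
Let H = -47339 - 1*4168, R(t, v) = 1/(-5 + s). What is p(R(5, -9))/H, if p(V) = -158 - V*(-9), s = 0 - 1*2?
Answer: 1115/360549 ≈ 0.0030925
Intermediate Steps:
s = -2 (s = 0 - 2 = -2)
R(t, v) = -1/7 (R(t, v) = 1/(-5 - 2) = 1/(-7) = -1/7)
p(V) = -158 + 9*V (p(V) = -158 - (-9)*V = -158 + 9*V)
H = -51507 (H = -47339 - 4168 = -51507)
p(R(5, -9))/H = (-158 + 9*(-1/7))/(-51507) = (-158 - 9/7)*(-1/51507) = -1115/7*(-1/51507) = 1115/360549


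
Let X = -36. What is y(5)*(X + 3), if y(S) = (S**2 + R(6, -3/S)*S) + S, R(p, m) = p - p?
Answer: -990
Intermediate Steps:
R(p, m) = 0
y(S) = S + S**2 (y(S) = (S**2 + 0*S) + S = (S**2 + 0) + S = S**2 + S = S + S**2)
y(5)*(X + 3) = (5*(1 + 5))*(-36 + 3) = (5*6)*(-33) = 30*(-33) = -990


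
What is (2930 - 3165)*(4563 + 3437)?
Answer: -1880000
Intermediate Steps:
(2930 - 3165)*(4563 + 3437) = -235*8000 = -1880000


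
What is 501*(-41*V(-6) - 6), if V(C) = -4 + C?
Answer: 202404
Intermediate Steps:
501*(-41*V(-6) - 6) = 501*(-41*(-4 - 6) - 6) = 501*(-41*(-10) - 6) = 501*(410 - 6) = 501*404 = 202404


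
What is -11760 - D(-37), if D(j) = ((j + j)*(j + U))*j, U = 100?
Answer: -184254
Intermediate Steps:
D(j) = 2*j²*(100 + j) (D(j) = ((j + j)*(j + 100))*j = ((2*j)*(100 + j))*j = (2*j*(100 + j))*j = 2*j²*(100 + j))
-11760 - D(-37) = -11760 - 2*(-37)²*(100 - 37) = -11760 - 2*1369*63 = -11760 - 1*172494 = -11760 - 172494 = -184254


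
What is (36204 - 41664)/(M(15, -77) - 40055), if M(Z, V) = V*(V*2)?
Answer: 140/723 ≈ 0.19364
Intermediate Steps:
M(Z, V) = 2*V² (M(Z, V) = V*(2*V) = 2*V²)
(36204 - 41664)/(M(15, -77) - 40055) = (36204 - 41664)/(2*(-77)² - 40055) = -5460/(2*5929 - 40055) = -5460/(11858 - 40055) = -5460/(-28197) = -5460*(-1/28197) = 140/723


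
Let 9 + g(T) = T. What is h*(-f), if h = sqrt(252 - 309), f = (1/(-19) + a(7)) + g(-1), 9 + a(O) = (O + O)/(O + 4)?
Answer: 3716*I*sqrt(57)/209 ≈ 134.24*I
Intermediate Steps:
a(O) = -9 + 2*O/(4 + O) (a(O) = -9 + (O + O)/(O + 4) = -9 + (2*O)/(4 + O) = -9 + 2*O/(4 + O))
g(T) = -9 + T
f = -3716/209 (f = (1/(-19) + (-36 - 7*7)/(4 + 7)) + (-9 - 1) = (-1/19 + (-36 - 49)/11) - 10 = (-1/19 + (1/11)*(-85)) - 10 = (-1/19 - 85/11) - 10 = -1626/209 - 10 = -3716/209 ≈ -17.780)
h = I*sqrt(57) (h = sqrt(-57) = I*sqrt(57) ≈ 7.5498*I)
h*(-f) = (I*sqrt(57))*(-1*(-3716/209)) = (I*sqrt(57))*(3716/209) = 3716*I*sqrt(57)/209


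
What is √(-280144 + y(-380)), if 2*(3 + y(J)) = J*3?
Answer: I*√280717 ≈ 529.83*I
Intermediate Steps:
y(J) = -3 + 3*J/2 (y(J) = -3 + (J*3)/2 = -3 + (3*J)/2 = -3 + 3*J/2)
√(-280144 + y(-380)) = √(-280144 + (-3 + (3/2)*(-380))) = √(-280144 + (-3 - 570)) = √(-280144 - 573) = √(-280717) = I*√280717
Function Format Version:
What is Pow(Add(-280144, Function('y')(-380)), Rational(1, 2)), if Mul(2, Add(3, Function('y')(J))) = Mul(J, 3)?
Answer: Mul(I, Pow(280717, Rational(1, 2))) ≈ Mul(529.83, I)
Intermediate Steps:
Function('y')(J) = Add(-3, Mul(Rational(3, 2), J)) (Function('y')(J) = Add(-3, Mul(Rational(1, 2), Mul(J, 3))) = Add(-3, Mul(Rational(1, 2), Mul(3, J))) = Add(-3, Mul(Rational(3, 2), J)))
Pow(Add(-280144, Function('y')(-380)), Rational(1, 2)) = Pow(Add(-280144, Add(-3, Mul(Rational(3, 2), -380))), Rational(1, 2)) = Pow(Add(-280144, Add(-3, -570)), Rational(1, 2)) = Pow(Add(-280144, -573), Rational(1, 2)) = Pow(-280717, Rational(1, 2)) = Mul(I, Pow(280717, Rational(1, 2)))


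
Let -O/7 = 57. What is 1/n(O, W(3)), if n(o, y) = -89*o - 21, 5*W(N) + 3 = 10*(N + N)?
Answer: 1/35490 ≈ 2.8177e-5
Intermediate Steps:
O = -399 (O = -7*57 = -399)
W(N) = -3/5 + 4*N (W(N) = -3/5 + (10*(N + N))/5 = -3/5 + (10*(2*N))/5 = -3/5 + (20*N)/5 = -3/5 + 4*N)
n(o, y) = -21 - 89*o
1/n(O, W(3)) = 1/(-21 - 89*(-399)) = 1/(-21 + 35511) = 1/35490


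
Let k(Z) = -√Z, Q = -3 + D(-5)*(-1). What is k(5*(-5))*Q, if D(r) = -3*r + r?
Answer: 65*I ≈ 65.0*I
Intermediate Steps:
D(r) = -2*r
Q = -13 (Q = -3 - 2*(-5)*(-1) = -3 + 10*(-1) = -3 - 10 = -13)
k(5*(-5))*Q = -√(5*(-5))*(-13) = -√(-25)*(-13) = -5*I*(-13) = 65*I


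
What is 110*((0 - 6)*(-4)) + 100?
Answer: 2740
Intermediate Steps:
110*((0 - 6)*(-4)) + 100 = 110*(-6*(-4)) + 100 = 110*24 + 100 = 2640 + 100 = 2740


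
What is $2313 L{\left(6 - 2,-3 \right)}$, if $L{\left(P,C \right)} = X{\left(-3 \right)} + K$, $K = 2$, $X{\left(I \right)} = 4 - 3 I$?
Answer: $34695$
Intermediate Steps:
$L{\left(P,C \right)} = 15$ ($L{\left(P,C \right)} = \left(4 - -9\right) + 2 = \left(4 + 9\right) + 2 = 13 + 2 = 15$)
$2313 L{\left(6 - 2,-3 \right)} = 2313 \cdot 15 = 34695$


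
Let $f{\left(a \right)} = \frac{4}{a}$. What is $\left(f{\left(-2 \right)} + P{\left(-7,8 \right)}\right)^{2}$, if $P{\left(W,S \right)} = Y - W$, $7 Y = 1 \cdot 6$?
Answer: $\frac{1681}{49} \approx 34.306$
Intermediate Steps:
$Y = \frac{6}{7}$ ($Y = \frac{1 \cdot 6}{7} = \frac{1}{7} \cdot 6 = \frac{6}{7} \approx 0.85714$)
$P{\left(W,S \right)} = \frac{6}{7} - W$
$\left(f{\left(-2 \right)} + P{\left(-7,8 \right)}\right)^{2} = \left(\frac{4}{-2} + \left(\frac{6}{7} - -7\right)\right)^{2} = \left(4 \left(- \frac{1}{2}\right) + \left(\frac{6}{7} + 7\right)\right)^{2} = \left(-2 + \frac{55}{7}\right)^{2} = \left(\frac{41}{7}\right)^{2} = \frac{1681}{49}$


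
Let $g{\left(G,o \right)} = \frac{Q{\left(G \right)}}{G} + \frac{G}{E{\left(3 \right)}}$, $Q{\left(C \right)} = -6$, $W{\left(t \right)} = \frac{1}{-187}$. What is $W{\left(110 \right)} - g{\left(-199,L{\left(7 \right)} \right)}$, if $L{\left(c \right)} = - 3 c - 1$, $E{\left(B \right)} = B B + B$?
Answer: $\frac{7389535}{446556} \approx 16.548$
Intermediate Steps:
$W{\left(t \right)} = - \frac{1}{187}$
$E{\left(B \right)} = B + B^{2}$ ($E{\left(B \right)} = B^{2} + B = B + B^{2}$)
$L{\left(c \right)} = -1 - 3 c$
$g{\left(G,o \right)} = - \frac{6}{G} + \frac{G}{12}$ ($g{\left(G,o \right)} = - \frac{6}{G} + \frac{G}{3 \left(1 + 3\right)} = - \frac{6}{G} + \frac{G}{3 \cdot 4} = - \frac{6}{G} + \frac{G}{12}$)
$W{\left(110 \right)} - g{\left(-199,L{\left(7 \right)} \right)} = - \frac{1}{187} - \left(- \frac{6}{-199} + \frac{1}{12} \left(-199\right)\right) = - \frac{1}{187} - \left(\left(-6\right) \left(- \frac{1}{199}\right) - \frac{199}{12}\right) = - \frac{1}{187} - \left(\frac{6}{199} - \frac{199}{12}\right) = - \frac{1}{187} - - \frac{39529}{2388} = - \frac{1}{187} + \frac{39529}{2388} = \frac{7389535}{446556}$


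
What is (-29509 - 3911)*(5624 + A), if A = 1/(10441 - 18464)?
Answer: -1507955550420/8023 ≈ -1.8795e+8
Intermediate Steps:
A = -1/8023 (A = 1/(-8023) = -1/8023 ≈ -0.00012464)
(-29509 - 3911)*(5624 + A) = (-29509 - 3911)*(5624 - 1/8023) = -33420*45121351/8023 = -1507955550420/8023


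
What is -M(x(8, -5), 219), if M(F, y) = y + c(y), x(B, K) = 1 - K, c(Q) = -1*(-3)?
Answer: -222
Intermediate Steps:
c(Q) = 3
M(F, y) = 3 + y (M(F, y) = y + 3 = 3 + y)
-M(x(8, -5), 219) = -(3 + 219) = -1*222 = -222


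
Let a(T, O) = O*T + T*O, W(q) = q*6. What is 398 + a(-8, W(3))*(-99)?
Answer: 28910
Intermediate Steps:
W(q) = 6*q
a(T, O) = 2*O*T (a(T, O) = O*T + O*T = 2*O*T)
398 + a(-8, W(3))*(-99) = 398 + (2*(6*3)*(-8))*(-99) = 398 + (2*18*(-8))*(-99) = 398 - 288*(-99) = 398 + 28512 = 28910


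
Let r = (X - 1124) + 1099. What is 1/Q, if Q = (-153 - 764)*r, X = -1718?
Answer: 1/1598331 ≈ 6.2565e-7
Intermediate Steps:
r = -1743 (r = (-1718 - 1124) + 1099 = -2842 + 1099 = -1743)
Q = 1598331 (Q = (-153 - 764)*(-1743) = -917*(-1743) = 1598331)
1/Q = 1/1598331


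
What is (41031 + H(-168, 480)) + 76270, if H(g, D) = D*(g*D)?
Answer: -38589899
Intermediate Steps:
H(g, D) = g*D² (H(g, D) = D*(D*g) = g*D²)
(41031 + H(-168, 480)) + 76270 = (41031 - 168*480²) + 76270 = (41031 - 168*230400) + 76270 = (41031 - 38707200) + 76270 = -38666169 + 76270 = -38589899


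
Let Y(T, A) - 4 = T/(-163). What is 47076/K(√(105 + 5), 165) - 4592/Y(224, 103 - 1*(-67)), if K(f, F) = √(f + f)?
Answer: -187124/107 + 23538*2^(¼)*55^(¾)/55 ≈ 8529.8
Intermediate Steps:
Y(T, A) = 4 - T/163 (Y(T, A) = 4 + T/(-163) = 4 + T*(-1/163) = 4 - T/163)
K(f, F) = √2*√f (K(f, F) = √(2*f) = √2*√f)
47076/K(√(105 + 5), 165) - 4592/Y(224, 103 - 1*(-67)) = 47076/((√2*√(√(105 + 5)))) - 4592/(4 - 1/163*224) = 47076/((√2*√(√110))) - 4592/(4 - 224/163) = 47076/((√2*110^(¼))) - 4592/428/163 = 47076/((2^(¾)*55^(¼))) - 4592*163/428 = 47076*(2^(¼)*55^(¾)/110) - 187124/107 = 23538*2^(¼)*55^(¾)/55 - 187124/107 = -187124/107 + 23538*2^(¼)*55^(¾)/55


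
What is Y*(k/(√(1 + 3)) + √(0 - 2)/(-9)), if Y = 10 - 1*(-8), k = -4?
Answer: -36 - 2*I*√2 ≈ -36.0 - 2.8284*I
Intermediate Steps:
Y = 18 (Y = 10 + 8 = 18)
Y*(k/(√(1 + 3)) + √(0 - 2)/(-9)) = 18*(-4/√(1 + 3) + √(0 - 2)/(-9)) = 18*(-4/(√4) + √(-2)*(-⅑)) = 18*(-4/2 + (I*√2)*(-⅑)) = 18*(-4*½ - I*√2/9) = 18*(-2 - I*√2/9) = -36 - 2*I*√2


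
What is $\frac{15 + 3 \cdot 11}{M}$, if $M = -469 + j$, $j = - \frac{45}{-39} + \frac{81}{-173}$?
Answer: $- \frac{107952}{1053239} \approx -0.1025$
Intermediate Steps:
$j = \frac{1542}{2249}$ ($j = \left(-45\right) \left(- \frac{1}{39}\right) + 81 \left(- \frac{1}{173}\right) = \frac{15}{13} - \frac{81}{173} = \frac{1542}{2249} \approx 0.68564$)
$M = - \frac{1053239}{2249}$ ($M = -469 + \frac{1542}{2249} = - \frac{1053239}{2249} \approx -468.31$)
$\frac{15 + 3 \cdot 11}{M} = \frac{15 + 3 \cdot 11}{- \frac{1053239}{2249}} = \left(15 + 33\right) \left(- \frac{2249}{1053239}\right) = 48 \left(- \frac{2249}{1053239}\right) = - \frac{107952}{1053239}$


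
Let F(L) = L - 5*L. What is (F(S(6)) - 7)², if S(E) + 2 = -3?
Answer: 169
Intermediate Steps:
S(E) = -5 (S(E) = -2 - 3 = -5)
F(L) = -4*L
(F(S(6)) - 7)² = (-4*(-5) - 7)² = (20 - 7)² = 13² = 169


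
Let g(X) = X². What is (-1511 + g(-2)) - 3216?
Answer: -4723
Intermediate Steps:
(-1511 + g(-2)) - 3216 = (-1511 + (-2)²) - 3216 = (-1511 + 4) - 3216 = -1507 - 3216 = -4723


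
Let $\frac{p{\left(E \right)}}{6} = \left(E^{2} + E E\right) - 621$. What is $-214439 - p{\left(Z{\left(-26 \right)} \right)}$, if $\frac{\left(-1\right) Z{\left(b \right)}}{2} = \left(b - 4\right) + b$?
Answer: $-361241$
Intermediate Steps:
$Z{\left(b \right)} = 8 - 4 b$ ($Z{\left(b \right)} = - 2 \left(\left(b - 4\right) + b\right) = - 2 \left(\left(-4 + b\right) + b\right) = - 2 \left(-4 + 2 b\right) = 8 - 4 b$)
$p{\left(E \right)} = -3726 + 12 E^{2}$ ($p{\left(E \right)} = 6 \left(\left(E^{2} + E E\right) - 621\right) = 6 \left(\left(E^{2} + E^{2}\right) - 621\right) = 6 \left(2 E^{2} - 621\right) = 6 \left(-621 + 2 E^{2}\right) = -3726 + 12 E^{2}$)
$-214439 - p{\left(Z{\left(-26 \right)} \right)} = -214439 - \left(-3726 + 12 \left(8 - -104\right)^{2}\right) = -214439 - \left(-3726 + 12 \left(8 + 104\right)^{2}\right) = -214439 - \left(-3726 + 12 \cdot 112^{2}\right) = -214439 - \left(-3726 + 12 \cdot 12544\right) = -214439 - \left(-3726 + 150528\right) = -214439 - 146802 = -361241$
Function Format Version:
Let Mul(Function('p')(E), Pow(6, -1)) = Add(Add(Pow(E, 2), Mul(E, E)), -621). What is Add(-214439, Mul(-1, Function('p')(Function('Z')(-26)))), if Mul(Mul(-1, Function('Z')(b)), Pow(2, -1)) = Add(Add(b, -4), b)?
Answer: -361241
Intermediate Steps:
Function('Z')(b) = Add(8, Mul(-4, b)) (Function('Z')(b) = Mul(-2, Add(Add(b, -4), b)) = Mul(-2, Add(Add(-4, b), b)) = Mul(-2, Add(-4, Mul(2, b))) = Add(8, Mul(-4, b)))
Function('p')(E) = Add(-3726, Mul(12, Pow(E, 2))) (Function('p')(E) = Mul(6, Add(Add(Pow(E, 2), Mul(E, E)), -621)) = Mul(6, Add(Add(Pow(E, 2), Pow(E, 2)), -621)) = Mul(6, Add(Mul(2, Pow(E, 2)), -621)) = Mul(6, Add(-621, Mul(2, Pow(E, 2)))) = Add(-3726, Mul(12, Pow(E, 2))))
Add(-214439, Mul(-1, Function('p')(Function('Z')(-26)))) = Add(-214439, Mul(-1, Add(-3726, Mul(12, Pow(Add(8, Mul(-4, -26)), 2))))) = Add(-214439, Mul(-1, Add(-3726, Mul(12, Pow(Add(8, 104), 2))))) = Add(-214439, Mul(-1, Add(-3726, Mul(12, Pow(112, 2))))) = Add(-214439, Mul(-1, Add(-3726, Mul(12, 12544)))) = Add(-214439, Mul(-1, Add(-3726, 150528))) = Add(-214439, Mul(-1, 146802)) = Add(-214439, -146802) = -361241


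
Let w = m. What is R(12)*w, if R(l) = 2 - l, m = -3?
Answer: 30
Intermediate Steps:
w = -3
R(12)*w = (2 - 1*12)*(-3) = (2 - 12)*(-3) = -10*(-3) = 30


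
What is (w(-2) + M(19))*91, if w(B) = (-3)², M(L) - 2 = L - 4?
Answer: 2366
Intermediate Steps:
M(L) = -2 + L (M(L) = 2 + (L - 4) = 2 + (-4 + L) = -2 + L)
w(B) = 9
(w(-2) + M(19))*91 = (9 + (-2 + 19))*91 = (9 + 17)*91 = 26*91 = 2366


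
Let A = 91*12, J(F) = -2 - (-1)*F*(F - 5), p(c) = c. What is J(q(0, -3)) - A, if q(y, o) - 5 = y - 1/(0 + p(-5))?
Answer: -27324/25 ≈ -1093.0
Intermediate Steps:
q(y, o) = 26/5 + y (q(y, o) = 5 + (y - 1/(0 - 5)) = 5 + (y - 1/(-5)) = 5 + (y - 1*(-⅕)) = 5 + (y + ⅕) = 5 + (⅕ + y) = 26/5 + y)
J(F) = -2 + F*(-5 + F) (J(F) = -2 - (-1)*F*(-5 + F) = -2 + F*(-5 + F))
A = 1092
J(q(0, -3)) - A = (-2 + (26/5 + 0)² - 5*(26/5 + 0)) - 1*1092 = (-2 + (26/5)² - 5*26/5) - 1092 = (-2 + 676/25 - 26) - 1092 = -24/25 - 1092 = -27324/25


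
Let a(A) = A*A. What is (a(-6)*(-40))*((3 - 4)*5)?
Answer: 7200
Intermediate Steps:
a(A) = A²
(a(-6)*(-40))*((3 - 4)*5) = ((-6)²*(-40))*((3 - 4)*5) = (36*(-40))*(-1*5) = -1440*(-5) = 7200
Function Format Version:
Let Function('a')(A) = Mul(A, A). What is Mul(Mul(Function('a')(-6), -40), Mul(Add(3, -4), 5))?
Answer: 7200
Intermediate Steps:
Function('a')(A) = Pow(A, 2)
Mul(Mul(Function('a')(-6), -40), Mul(Add(3, -4), 5)) = Mul(Mul(Pow(-6, 2), -40), Mul(Add(3, -4), 5)) = Mul(Mul(36, -40), Mul(-1, 5)) = Mul(-1440, -5) = 7200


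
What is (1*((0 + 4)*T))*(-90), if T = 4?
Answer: -1440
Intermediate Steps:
(1*((0 + 4)*T))*(-90) = (1*((0 + 4)*4))*(-90) = (1*(4*4))*(-90) = (1*16)*(-90) = 16*(-90) = -1440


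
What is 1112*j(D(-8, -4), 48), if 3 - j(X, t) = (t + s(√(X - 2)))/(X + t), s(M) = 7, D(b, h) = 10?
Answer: 66164/29 ≈ 2281.5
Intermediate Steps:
j(X, t) = 3 - (7 + t)/(X + t) (j(X, t) = 3 - (t + 7)/(X + t) = 3 - (7 + t)/(X + t))
1112*j(D(-8, -4), 48) = 1112*((-7 + 2*48 + 3*10)/(10 + 48)) = 1112*((-7 + 96 + 30)/58) = 1112*((1/58)*119) = 1112*(119/58) = 66164/29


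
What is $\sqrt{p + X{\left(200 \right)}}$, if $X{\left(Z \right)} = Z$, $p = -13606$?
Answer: $i \sqrt{13406} \approx 115.78 i$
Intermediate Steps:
$\sqrt{p + X{\left(200 \right)}} = \sqrt{-13606 + 200} = \sqrt{-13406} = i \sqrt{13406}$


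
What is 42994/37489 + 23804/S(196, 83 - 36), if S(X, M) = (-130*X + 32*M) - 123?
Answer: 143724250/903447411 ≈ 0.15908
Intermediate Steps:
S(X, M) = -123 - 130*X + 32*M
42994/37489 + 23804/S(196, 83 - 36) = 42994/37489 + 23804/(-123 - 130*196 + 32*(83 - 36)) = 42994*(1/37489) + 23804/(-123 - 25480 + 32*47) = 42994/37489 + 23804/(-123 - 25480 + 1504) = 42994/37489 + 23804/(-24099) = 42994/37489 + 23804*(-1/24099) = 42994/37489 - 23804/24099 = 143724250/903447411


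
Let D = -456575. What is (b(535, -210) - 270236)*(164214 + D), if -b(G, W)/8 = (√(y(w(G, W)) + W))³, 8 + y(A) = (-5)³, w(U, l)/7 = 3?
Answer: 79006467196 - 5615670088*I*√7 ≈ 7.9007e+10 - 1.4858e+10*I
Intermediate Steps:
w(U, l) = 21 (w(U, l) = 7*3 = 21)
y(A) = -133 (y(A) = -8 + (-5)³ = -8 - 125 = -133)
b(G, W) = -8*(-133 + W)^(3/2)
(b(535, -210) - 270236)*(164214 + D) = (-8*(-133 - 210)^(3/2) - 270236)*(164214 - 456575) = (-(-19208)*I*√7 - 270236)*(-292361) = (19208*I*√7 - 270236)*(-292361) = (-270236 + 19208*I*√7)*(-292361) = 79006467196 - 5615670088*I*√7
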